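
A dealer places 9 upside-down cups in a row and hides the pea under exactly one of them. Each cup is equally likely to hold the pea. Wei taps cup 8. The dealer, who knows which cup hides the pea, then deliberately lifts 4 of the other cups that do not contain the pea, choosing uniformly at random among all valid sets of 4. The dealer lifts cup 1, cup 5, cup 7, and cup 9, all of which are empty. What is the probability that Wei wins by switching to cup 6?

2/9

Apply Bayes' rule, conditioning on where the pea actually is.
If it is under any of cups 1, 5, 7, and 9 (prior 1/9 each): that cup was opened and seen not to hold the prize — ruled out; weight (1/9)·0 = 0 each.
If it is under any of cups 2, 3, 4, and 6 (prior 1/9 each): the dealer has 35 equally likely choices, so probability 1/35; weight (1/9)·(1/35) = 1/315 each.
If it is under cup 8 (prior 1/9): the dealer has 70 equally likely choices, so probability 1/70; weight (1/9)·(1/70) = 1/630.
The weights sum to 1/70.
So P(the pea under cup 6 | the dealer opened cup 1, cup 5, cup 7, and cup 9) = (1/315) / (1/70) = 2/9.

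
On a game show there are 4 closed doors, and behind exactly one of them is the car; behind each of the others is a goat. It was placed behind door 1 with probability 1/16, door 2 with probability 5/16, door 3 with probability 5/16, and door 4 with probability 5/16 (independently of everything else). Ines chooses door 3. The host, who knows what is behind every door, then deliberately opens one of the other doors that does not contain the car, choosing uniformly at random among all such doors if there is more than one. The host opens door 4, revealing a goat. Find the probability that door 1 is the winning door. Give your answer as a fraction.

Consider each possible location of the car in turn.
If it is behind door 1 (prior 1/16): the host has 2 equally likely choices, so probability 1/2; weight (1/16)·(1/2) = 1/32.
If it is behind door 2 (prior 5/16): the host has 2 equally likely choices, so probability 1/2; weight (5/16)·(1/2) = 5/32.
If it is behind door 3 (prior 5/16): the host has 3 equally likely choices, so probability 1/3; weight (5/16)·(1/3) = 5/48.
If it is behind door 4 (prior 5/16): the host opened door 4, so this case is ruled out; weight (5/16)·0 = 0.
The weights sum to 7/24.
So P(the car behind door 1 | the host opened door 4) = (1/32) / (7/24) = 3/28.

3/28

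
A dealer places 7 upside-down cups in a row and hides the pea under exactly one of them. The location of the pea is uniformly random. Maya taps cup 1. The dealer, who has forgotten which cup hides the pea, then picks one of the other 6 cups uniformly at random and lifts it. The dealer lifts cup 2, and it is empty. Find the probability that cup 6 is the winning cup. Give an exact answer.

1/6

Because the dealer chose which cup to lift without knowing where the pea is, the choice is independent of the prize location. Learning that cup 2 does not hold the pea simply rules out that one location and leaves the remaining 6 cups still equally likely by symmetry.
So P(the pea under cup 6) = 1/6.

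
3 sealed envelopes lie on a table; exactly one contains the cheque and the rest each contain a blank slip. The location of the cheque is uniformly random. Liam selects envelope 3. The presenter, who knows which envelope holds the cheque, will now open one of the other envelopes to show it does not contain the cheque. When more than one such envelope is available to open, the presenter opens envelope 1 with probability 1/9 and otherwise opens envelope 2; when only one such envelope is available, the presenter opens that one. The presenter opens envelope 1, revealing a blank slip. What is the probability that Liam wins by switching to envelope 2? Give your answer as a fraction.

Apply Bayes' rule, conditioning on where the cheque actually is.
If it is in envelope 1 (prior 1/3): the presenter opened envelope 1, so this case is ruled out; weight (1/3)·0 = 0.
If it is in envelope 2 (prior 1/3): only envelope 1 is available, probability 1; weight (1/3)·1 = 1/3.
If it is in envelope 3 (prior 1/3): envelope 1 is available, opened with probability 1/9; weight (1/3)·(1/9) = 1/27.
The weights sum to 10/27.
So P(the cheque in envelope 2 | the presenter opened envelope 1) = (1/3) / (10/27) = 9/10.

9/10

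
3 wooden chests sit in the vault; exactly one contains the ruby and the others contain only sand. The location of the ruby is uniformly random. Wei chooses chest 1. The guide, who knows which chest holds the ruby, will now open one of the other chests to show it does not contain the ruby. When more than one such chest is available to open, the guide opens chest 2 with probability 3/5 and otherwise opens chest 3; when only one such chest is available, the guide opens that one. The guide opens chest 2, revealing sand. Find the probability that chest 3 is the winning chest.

Consider each possible location of the ruby in turn.
If it is in chest 1 (prior 1/3): chest 2 is available, opened with probability 3/5; weight (1/3)·(3/5) = 1/5.
If it is in chest 2 (prior 1/3): the guide opened chest 2, so this case is ruled out; weight (1/3)·0 = 0.
If it is in chest 3 (prior 1/3): only chest 2 is available, probability 1; weight (1/3)·1 = 1/3.
The weights sum to 8/15.
So P(the ruby in chest 3 | the guide opened chest 2) = (1/3) / (8/15) = 5/8.

5/8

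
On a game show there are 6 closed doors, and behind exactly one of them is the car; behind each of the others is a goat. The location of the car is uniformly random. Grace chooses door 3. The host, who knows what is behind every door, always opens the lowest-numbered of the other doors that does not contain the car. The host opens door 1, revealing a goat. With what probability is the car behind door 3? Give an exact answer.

Consider each possible location of the car in turn.
If it is behind door 1 (prior 1/6): the host opened door 1, so this case is ruled out; weight (1/6)·0 = 0.
If it is behind any of doors 2, 3, 4, 5, and 6 (prior 1/6 each): door 1 is the lowest-numbered option available, probability 1; weight (1/6)·1 = 1/6 each.
The weights sum to 5/6.
So P(the car behind door 3 | the host opened door 1) = (1/6) / (5/6) = 1/5.

1/5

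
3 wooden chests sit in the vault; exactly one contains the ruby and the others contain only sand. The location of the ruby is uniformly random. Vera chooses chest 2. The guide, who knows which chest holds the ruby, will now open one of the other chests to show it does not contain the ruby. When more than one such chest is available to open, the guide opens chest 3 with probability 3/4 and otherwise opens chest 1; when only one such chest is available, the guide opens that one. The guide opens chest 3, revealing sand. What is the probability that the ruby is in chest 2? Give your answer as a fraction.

3/7

Consider each possible location of the ruby in turn.
If it is in chest 1 (prior 1/3): only chest 3 is available, probability 1; weight (1/3)·1 = 1/3.
If it is in chest 2 (prior 1/3): chest 3 is available, opened with probability 3/4; weight (1/3)·(3/4) = 1/4.
If it is in chest 3 (prior 1/3): the guide opened chest 3, so this case is ruled out; weight (1/3)·0 = 0.
The weights sum to 7/12.
So P(the ruby in chest 2 | the guide opened chest 3) = (1/4) / (7/12) = 3/7.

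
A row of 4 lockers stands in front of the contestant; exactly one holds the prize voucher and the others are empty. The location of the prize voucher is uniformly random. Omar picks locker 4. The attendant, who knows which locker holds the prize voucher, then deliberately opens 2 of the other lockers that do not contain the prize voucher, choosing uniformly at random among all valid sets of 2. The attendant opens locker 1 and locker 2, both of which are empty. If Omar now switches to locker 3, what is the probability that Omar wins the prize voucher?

Apply Bayes' rule, conditioning on where the prize voucher actually is.
If it is in either of lockers 1 and 2 (prior 1/4 each): that locker was opened and seen not to hold the prize — ruled out; weight (1/4)·0 = 0 each.
If it is in locker 3 (prior 1/4): the attendant has no choice, probability 1; weight (1/4)·1 = 1/4.
If it is in locker 4 (prior 1/4): the attendant has 3 equally likely choices, so probability 1/3; weight (1/4)·(1/3) = 1/12.
The weights sum to 1/3.
So P(the prize voucher in locker 3 | the attendant opened locker 1 and locker 2) = (1/4) / (1/3) = 3/4.

3/4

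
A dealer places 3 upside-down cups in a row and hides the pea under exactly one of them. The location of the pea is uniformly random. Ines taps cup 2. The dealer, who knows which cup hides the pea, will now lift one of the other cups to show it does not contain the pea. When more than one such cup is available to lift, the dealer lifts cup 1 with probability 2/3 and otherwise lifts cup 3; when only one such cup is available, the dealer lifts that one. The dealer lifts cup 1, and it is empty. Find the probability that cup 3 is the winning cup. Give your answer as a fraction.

3/5

Apply Bayes' rule, conditioning on where the pea actually is.
If it is under cup 1 (prior 1/3): the dealer opened cup 1, so this case is ruled out; weight (1/3)·0 = 0.
If it is under cup 2 (prior 1/3): cup 1 is available, opened with probability 2/3; weight (1/3)·(2/3) = 2/9.
If it is under cup 3 (prior 1/3): only cup 1 is available, probability 1; weight (1/3)·1 = 1/3.
The weights sum to 5/9.
So P(the pea under cup 3 | the dealer opened cup 1) = (1/3) / (5/9) = 3/5.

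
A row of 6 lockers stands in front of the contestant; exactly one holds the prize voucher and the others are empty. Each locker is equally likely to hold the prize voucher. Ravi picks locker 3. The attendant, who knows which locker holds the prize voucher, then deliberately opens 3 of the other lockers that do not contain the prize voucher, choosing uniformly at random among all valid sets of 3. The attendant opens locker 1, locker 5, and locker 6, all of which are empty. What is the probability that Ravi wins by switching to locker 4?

Apply Bayes' rule, conditioning on where the prize voucher actually is.
If it is in any of lockers 1, 5, and 6 (prior 1/6 each): that locker was opened and seen not to hold the prize — ruled out; weight (1/6)·0 = 0 each.
If it is in either of lockers 2 and 4 (prior 1/6 each): the attendant has 4 equally likely choices, so probability 1/4; weight (1/6)·(1/4) = 1/24 each.
If it is in locker 3 (prior 1/6): the attendant has 10 equally likely choices, so probability 1/10; weight (1/6)·(1/10) = 1/60.
The weights sum to 1/10.
So P(the prize voucher in locker 4 | the attendant opened locker 1, locker 5, and locker 6) = (1/24) / (1/10) = 5/12.

5/12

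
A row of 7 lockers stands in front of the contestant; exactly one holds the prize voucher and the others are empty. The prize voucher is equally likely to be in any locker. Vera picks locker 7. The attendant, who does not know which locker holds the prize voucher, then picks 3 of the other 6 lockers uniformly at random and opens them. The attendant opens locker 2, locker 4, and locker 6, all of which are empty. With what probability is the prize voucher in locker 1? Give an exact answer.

1/4

Consider each possible location of the prize voucher in turn.
If it is in any of lockers 1, 3, 5, and 7 (prior 1/7 each): the attendant picks exactly this set with probability 1/20 regardless, and none is the prize; weight (1/7)·(1/20) = 1/140 each.
If it is in any of lockers 2, 4, and 6 (prior 1/7 each): that locker was opened and seen not to hold the prize — ruled out; weight (1/7)·0 = 0 each.
The weights sum to 1/35.
So P(the prize voucher in locker 1 | the attendant opened locker 2, locker 4, and locker 6) = (1/140) / (1/35) = 1/4.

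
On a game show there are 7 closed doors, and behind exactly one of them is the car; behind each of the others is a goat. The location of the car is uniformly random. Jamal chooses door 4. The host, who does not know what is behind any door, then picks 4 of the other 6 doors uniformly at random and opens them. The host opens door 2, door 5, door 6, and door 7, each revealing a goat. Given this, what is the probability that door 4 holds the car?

Because the host chose which doors to open without knowing where the car is, the choice is independent of the prize location. Learning that none of the 4 opened doors holds the car simply rules out those 4 locations and leaves the remaining 3 doors still equally likely by symmetry.
So P(the car behind door 4) = 1/3.

1/3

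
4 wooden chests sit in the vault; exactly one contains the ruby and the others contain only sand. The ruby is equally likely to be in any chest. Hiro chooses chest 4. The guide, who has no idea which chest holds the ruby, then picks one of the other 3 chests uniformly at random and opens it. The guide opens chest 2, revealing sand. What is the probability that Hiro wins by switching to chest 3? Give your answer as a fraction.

Condition on the true location of the ruby.
If it is in any of chests 1, 3, and 4 (prior 1/4 each): the guide picks chest 2 with probability 1/3 regardless, and it is not the prize; weight (1/4)·(1/3) = 1/12 each.
If it is in chest 2 (prior 1/4): the guide opened chest 2, so this case is ruled out; weight (1/4)·0 = 0.
The weights sum to 1/4.
So P(the ruby in chest 3 | the guide opened chest 2) = (1/12) / (1/4) = 1/3.

1/3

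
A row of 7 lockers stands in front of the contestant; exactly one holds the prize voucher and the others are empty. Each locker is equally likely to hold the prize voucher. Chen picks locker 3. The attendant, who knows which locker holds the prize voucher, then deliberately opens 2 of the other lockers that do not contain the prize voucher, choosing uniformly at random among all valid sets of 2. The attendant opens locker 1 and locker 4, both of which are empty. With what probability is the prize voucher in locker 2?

3/14

Consider each possible location of the prize voucher in turn.
If it is in either of lockers 1 and 4 (prior 1/7 each): that locker was opened and seen not to hold the prize — ruled out; weight (1/7)·0 = 0 each.
If it is in any of lockers 2, 5, 6, and 7 (prior 1/7 each): the attendant has 10 equally likely choices, so probability 1/10; weight (1/7)·(1/10) = 1/70 each.
If it is in locker 3 (prior 1/7): the attendant has 15 equally likely choices, so probability 1/15; weight (1/7)·(1/15) = 1/105.
The weights sum to 1/15.
So P(the prize voucher in locker 2 | the attendant opened locker 1 and locker 4) = (1/70) / (1/15) = 3/14.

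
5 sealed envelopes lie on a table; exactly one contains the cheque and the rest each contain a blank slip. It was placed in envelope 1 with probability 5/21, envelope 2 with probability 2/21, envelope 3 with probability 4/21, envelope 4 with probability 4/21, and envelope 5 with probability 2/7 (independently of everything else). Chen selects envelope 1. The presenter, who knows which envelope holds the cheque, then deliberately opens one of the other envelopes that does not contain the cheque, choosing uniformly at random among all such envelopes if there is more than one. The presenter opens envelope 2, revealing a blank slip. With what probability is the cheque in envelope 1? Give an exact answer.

15/71

Condition on the true location of the cheque.
If it is in envelope 1 (prior 5/21): the presenter has 4 equally likely choices, so probability 1/4; weight (5/21)·(1/4) = 5/84.
If it is in envelope 2 (prior 2/21): the presenter opened envelope 2, so this case is ruled out; weight (2/21)·0 = 0.
If it is in either of envelopes 3 and 4 (prior 4/21 each): the presenter has 3 equally likely choices, so probability 1/3; weight (4/21)·(1/3) = 4/63 each.
If it is in envelope 5 (prior 2/7): the presenter has 3 equally likely choices, so probability 1/3; weight (2/7)·(1/3) = 2/21.
The weights sum to 71/252.
So P(the cheque in envelope 1 | the presenter opened envelope 2) = (5/84) / (71/252) = 15/71.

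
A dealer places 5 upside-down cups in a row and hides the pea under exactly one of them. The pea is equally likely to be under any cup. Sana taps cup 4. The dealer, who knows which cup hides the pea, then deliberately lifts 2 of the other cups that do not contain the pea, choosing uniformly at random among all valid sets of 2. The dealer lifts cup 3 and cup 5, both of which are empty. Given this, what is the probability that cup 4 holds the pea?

1/5

Consider each possible location of the pea in turn.
If it is under either of cups 1 and 2 (prior 1/5 each): the dealer has 3 equally likely choices, so probability 1/3; weight (1/5)·(1/3) = 1/15 each.
If it is under either of cups 3 and 5 (prior 1/5 each): that cup was opened and seen not to hold the prize — ruled out; weight (1/5)·0 = 0 each.
If it is under cup 4 (prior 1/5): the dealer has 6 equally likely choices, so probability 1/6; weight (1/5)·(1/6) = 1/30.
The weights sum to 1/6.
So P(the pea under cup 4 | the dealer opened cup 3 and cup 5) = (1/30) / (1/6) = 1/5.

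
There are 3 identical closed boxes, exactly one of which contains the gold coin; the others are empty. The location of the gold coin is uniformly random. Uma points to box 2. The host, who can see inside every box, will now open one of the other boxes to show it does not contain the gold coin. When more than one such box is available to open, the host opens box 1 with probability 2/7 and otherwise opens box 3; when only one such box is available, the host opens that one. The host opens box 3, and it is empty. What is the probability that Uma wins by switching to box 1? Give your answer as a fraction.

Consider each possible location of the gold coin in turn.
If it is in box 1 (prior 1/3): only box 3 is available, probability 1; weight (1/3)·1 = 1/3.
If it is in box 2 (prior 1/3): box 1 is available but not opened, probability 5/7; weight (1/3)·(5/7) = 5/21.
If it is in box 3 (prior 1/3): the host opened box 3, so this case is ruled out; weight (1/3)·0 = 0.
The weights sum to 4/7.
So P(the gold coin in box 1 | the host opened box 3) = (1/3) / (4/7) = 7/12.

7/12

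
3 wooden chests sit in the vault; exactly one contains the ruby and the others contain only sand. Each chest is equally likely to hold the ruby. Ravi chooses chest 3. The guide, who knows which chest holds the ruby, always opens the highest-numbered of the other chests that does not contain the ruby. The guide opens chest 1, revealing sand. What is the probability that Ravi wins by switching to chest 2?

1

Consider each possible location of the ruby in turn.
If it is in chest 1 (prior 1/3): the guide opened chest 1, so this case is ruled out; weight (1/3)·0 = 0.
If it is in chest 2 (prior 1/3): chest 1 is the highest-numbered option available, probability 1; weight (1/3)·1 = 1/3.
If it is in chest 3 (prior 1/3): the guide would have opened chest 2 instead, probability 0; weight (1/3)·0 = 0.
The weights sum to 1/3.
So P(the ruby in chest 2 | the guide opened chest 1) = (1/3) / (1/3) = 1.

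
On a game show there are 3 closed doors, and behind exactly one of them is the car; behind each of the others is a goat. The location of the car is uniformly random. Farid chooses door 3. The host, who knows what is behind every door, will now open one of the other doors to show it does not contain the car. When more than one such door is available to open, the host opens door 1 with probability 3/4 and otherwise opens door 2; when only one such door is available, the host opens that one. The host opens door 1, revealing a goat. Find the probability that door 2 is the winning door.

Apply Bayes' rule, conditioning on where the car actually is.
If it is behind door 1 (prior 1/3): the host opened door 1, so this case is ruled out; weight (1/3)·0 = 0.
If it is behind door 2 (prior 1/3): only door 1 is available, probability 1; weight (1/3)·1 = 1/3.
If it is behind door 3 (prior 1/3): door 1 is available, opened with probability 3/4; weight (1/3)·(3/4) = 1/4.
The weights sum to 7/12.
So P(the car behind door 2 | the host opened door 1) = (1/3) / (7/12) = 4/7.

4/7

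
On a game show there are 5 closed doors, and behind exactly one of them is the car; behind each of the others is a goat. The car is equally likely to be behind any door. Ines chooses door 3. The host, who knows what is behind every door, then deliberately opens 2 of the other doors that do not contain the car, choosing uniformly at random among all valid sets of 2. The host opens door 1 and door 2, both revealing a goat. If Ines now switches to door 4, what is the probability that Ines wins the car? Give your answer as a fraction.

2/5

Apply Bayes' rule, conditioning on where the car actually is.
If it is behind either of doors 1 and 2 (prior 1/5 each): that door was opened and seen not to hold the prize — ruled out; weight (1/5)·0 = 0 each.
If it is behind door 3 (prior 1/5): the host has 6 equally likely choices, so probability 1/6; weight (1/5)·(1/6) = 1/30.
If it is behind either of doors 4 and 5 (prior 1/5 each): the host has 3 equally likely choices, so probability 1/3; weight (1/5)·(1/3) = 1/15 each.
The weights sum to 1/6.
So P(the car behind door 4 | the host opened door 1 and door 2) = (1/15) / (1/6) = 2/5.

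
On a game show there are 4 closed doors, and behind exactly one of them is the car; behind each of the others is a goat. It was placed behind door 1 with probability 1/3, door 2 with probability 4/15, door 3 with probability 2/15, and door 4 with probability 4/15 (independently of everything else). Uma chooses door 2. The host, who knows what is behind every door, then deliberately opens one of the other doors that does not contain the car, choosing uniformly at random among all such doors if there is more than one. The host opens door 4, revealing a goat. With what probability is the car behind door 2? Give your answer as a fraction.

8/29

Consider each possible location of the car in turn.
If it is behind door 1 (prior 1/3): the host has 2 equally likely choices, so probability 1/2; weight (1/3)·(1/2) = 1/6.
If it is behind door 2 (prior 4/15): the host has 3 equally likely choices, so probability 1/3; weight (4/15)·(1/3) = 4/45.
If it is behind door 3 (prior 2/15): the host has 2 equally likely choices, so probability 1/2; weight (2/15)·(1/2) = 1/15.
If it is behind door 4 (prior 4/15): the host opened door 4, so this case is ruled out; weight (4/15)·0 = 0.
The weights sum to 29/90.
So P(the car behind door 2 | the host opened door 4) = (4/45) / (29/90) = 8/29.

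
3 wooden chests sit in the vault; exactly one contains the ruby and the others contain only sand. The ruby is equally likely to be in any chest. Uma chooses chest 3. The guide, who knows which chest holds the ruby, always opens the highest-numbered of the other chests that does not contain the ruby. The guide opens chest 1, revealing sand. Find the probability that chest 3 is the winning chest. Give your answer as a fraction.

0

Apply Bayes' rule, conditioning on where the ruby actually is.
If it is in chest 1 (prior 1/3): the guide opened chest 1, so this case is ruled out; weight (1/3)·0 = 0.
If it is in chest 2 (prior 1/3): chest 1 is the highest-numbered option available, probability 1; weight (1/3)·1 = 1/3.
If it is in chest 3 (prior 1/3): the guide would have opened chest 2 instead, probability 0; weight (1/3)·0 = 0.
The weights sum to 1/3.
So P(the ruby in chest 3 | the guide opened chest 1) = 0 / (1/3) = 0.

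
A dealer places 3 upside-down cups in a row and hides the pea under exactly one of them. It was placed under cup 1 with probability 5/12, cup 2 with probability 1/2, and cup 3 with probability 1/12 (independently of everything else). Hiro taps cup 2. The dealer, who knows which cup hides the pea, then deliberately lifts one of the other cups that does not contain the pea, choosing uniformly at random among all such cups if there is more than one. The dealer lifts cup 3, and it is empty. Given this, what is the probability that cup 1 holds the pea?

5/8

Consider each possible location of the pea in turn.
If it is under cup 1 (prior 5/12): the dealer has no choice, probability 1; weight (5/12)·1 = 5/12.
If it is under cup 2 (prior 1/2): the dealer has 2 equally likely choices, so probability 1/2; weight (1/2)·(1/2) = 1/4.
If it is under cup 3 (prior 1/12): the dealer opened cup 3, so this case is ruled out; weight (1/12)·0 = 0.
The weights sum to 2/3.
So P(the pea under cup 1 | the dealer opened cup 3) = (5/12) / (2/3) = 5/8.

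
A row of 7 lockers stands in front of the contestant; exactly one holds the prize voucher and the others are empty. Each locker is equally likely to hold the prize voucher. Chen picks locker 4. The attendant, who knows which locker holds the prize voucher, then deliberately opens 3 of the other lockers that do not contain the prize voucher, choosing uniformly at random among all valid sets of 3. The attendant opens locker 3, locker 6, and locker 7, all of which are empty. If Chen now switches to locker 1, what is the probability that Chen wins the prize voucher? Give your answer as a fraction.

2/7

Consider each possible location of the prize voucher in turn.
If it is in any of lockers 1, 2, and 5 (prior 1/7 each): the attendant has 10 equally likely choices, so probability 1/10; weight (1/7)·(1/10) = 1/70 each.
If it is in any of lockers 3, 6, and 7 (prior 1/7 each): that locker was opened and seen not to hold the prize — ruled out; weight (1/7)·0 = 0 each.
If it is in locker 4 (prior 1/7): the attendant has 20 equally likely choices, so probability 1/20; weight (1/7)·(1/20) = 1/140.
The weights sum to 1/20.
So P(the prize voucher in locker 1 | the attendant opened locker 3, locker 6, and locker 7) = (1/70) / (1/20) = 2/7.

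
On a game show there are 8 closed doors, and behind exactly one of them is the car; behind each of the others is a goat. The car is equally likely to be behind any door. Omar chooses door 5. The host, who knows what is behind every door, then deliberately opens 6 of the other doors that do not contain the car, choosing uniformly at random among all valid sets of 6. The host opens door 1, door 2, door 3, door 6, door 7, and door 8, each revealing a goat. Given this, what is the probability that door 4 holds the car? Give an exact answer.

7/8

Consider each possible location of the car in turn.
If it is behind any of doors 1, 2, 3, 6, 7, and 8 (prior 1/8 each): that door was opened and seen not to hold the prize — ruled out; weight (1/8)·0 = 0 each.
If it is behind door 4 (prior 1/8): the host has no choice, probability 1; weight (1/8)·1 = 1/8.
If it is behind door 5 (prior 1/8): the host has 7 equally likely choices, so probability 1/7; weight (1/8)·(1/7) = 1/56.
The weights sum to 1/7.
So P(the car behind door 4 | the host opened door 1, door 2, door 3, door 6, door 7, and door 8) = (1/8) / (1/7) = 7/8.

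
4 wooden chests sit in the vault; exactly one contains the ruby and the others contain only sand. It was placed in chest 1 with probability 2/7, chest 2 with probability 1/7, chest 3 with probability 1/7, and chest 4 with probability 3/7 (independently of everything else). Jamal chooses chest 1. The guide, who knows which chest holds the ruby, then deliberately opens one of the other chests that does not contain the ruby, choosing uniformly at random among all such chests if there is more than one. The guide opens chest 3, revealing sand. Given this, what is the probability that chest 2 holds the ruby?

3/16

Apply Bayes' rule, conditioning on where the ruby actually is.
If it is in chest 1 (prior 2/7): the guide has 3 equally likely choices, so probability 1/3; weight (2/7)·(1/3) = 2/21.
If it is in chest 2 (prior 1/7): the guide has 2 equally likely choices, so probability 1/2; weight (1/7)·(1/2) = 1/14.
If it is in chest 3 (prior 1/7): the guide opened chest 3, so this case is ruled out; weight (1/7)·0 = 0.
If it is in chest 4 (prior 3/7): the guide has 2 equally likely choices, so probability 1/2; weight (3/7)·(1/2) = 3/14.
The weights sum to 8/21.
So P(the ruby in chest 2 | the guide opened chest 3) = (1/14) / (8/21) = 3/16.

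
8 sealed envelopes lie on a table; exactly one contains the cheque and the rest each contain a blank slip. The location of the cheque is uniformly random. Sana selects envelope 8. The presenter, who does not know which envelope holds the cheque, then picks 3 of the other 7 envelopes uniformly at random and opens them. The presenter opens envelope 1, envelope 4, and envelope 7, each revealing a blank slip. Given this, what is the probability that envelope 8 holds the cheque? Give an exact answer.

Consider each possible location of the cheque in turn.
If it is in any of envelopes 1, 4, and 7 (prior 1/8 each): that envelope was opened and seen not to hold the prize — ruled out; weight (1/8)·0 = 0 each.
If it is in any of envelopes 2, 3, 5, 6, and 8 (prior 1/8 each): the presenter picks exactly this set with probability 1/35 regardless, and none is the prize; weight (1/8)·(1/35) = 1/280 each.
The weights sum to 1/56.
So P(the cheque in envelope 8 | the presenter opened envelope 1, envelope 4, and envelope 7) = (1/280) / (1/56) = 1/5.

1/5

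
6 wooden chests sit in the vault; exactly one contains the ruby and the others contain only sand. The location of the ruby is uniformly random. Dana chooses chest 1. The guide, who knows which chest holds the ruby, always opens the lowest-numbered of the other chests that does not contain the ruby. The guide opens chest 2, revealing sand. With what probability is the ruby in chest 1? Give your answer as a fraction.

Consider each possible location of the ruby in turn.
If it is in any of chests 1, 3, 4, 5, and 6 (prior 1/6 each): chest 2 is the lowest-numbered option available, probability 1; weight (1/6)·1 = 1/6 each.
If it is in chest 2 (prior 1/6): the guide opened chest 2, so this case is ruled out; weight (1/6)·0 = 0.
The weights sum to 5/6.
So P(the ruby in chest 1 | the guide opened chest 2) = (1/6) / (5/6) = 1/5.

1/5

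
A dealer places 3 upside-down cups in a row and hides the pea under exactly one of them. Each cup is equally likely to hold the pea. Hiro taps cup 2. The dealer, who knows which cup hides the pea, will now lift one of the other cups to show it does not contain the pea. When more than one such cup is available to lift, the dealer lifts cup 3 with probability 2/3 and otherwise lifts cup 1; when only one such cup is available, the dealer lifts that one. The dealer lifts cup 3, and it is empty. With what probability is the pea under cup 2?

2/5

Apply Bayes' rule, conditioning on where the pea actually is.
If it is under cup 1 (prior 1/3): only cup 3 is available, probability 1; weight (1/3)·1 = 1/3.
If it is under cup 2 (prior 1/3): cup 3 is available, opened with probability 2/3; weight (1/3)·(2/3) = 2/9.
If it is under cup 3 (prior 1/3): the dealer opened cup 3, so this case is ruled out; weight (1/3)·0 = 0.
The weights sum to 5/9.
So P(the pea under cup 2 | the dealer opened cup 3) = (2/9) / (5/9) = 2/5.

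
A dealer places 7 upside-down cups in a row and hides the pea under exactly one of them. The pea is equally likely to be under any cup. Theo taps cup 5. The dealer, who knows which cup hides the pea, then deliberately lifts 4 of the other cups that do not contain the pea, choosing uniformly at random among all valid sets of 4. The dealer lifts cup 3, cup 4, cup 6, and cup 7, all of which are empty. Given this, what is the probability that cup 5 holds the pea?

Apply Bayes' rule, conditioning on where the pea actually is.
If it is under either of cups 1 and 2 (prior 1/7 each): the dealer has 5 equally likely choices, so probability 1/5; weight (1/7)·(1/5) = 1/35 each.
If it is under any of cups 3, 4, 6, and 7 (prior 1/7 each): that cup was opened and seen not to hold the prize — ruled out; weight (1/7)·0 = 0 each.
If it is under cup 5 (prior 1/7): the dealer has 15 equally likely choices, so probability 1/15; weight (1/7)·(1/15) = 1/105.
The weights sum to 1/15.
So P(the pea under cup 5 | the dealer opened cup 3, cup 4, cup 6, and cup 7) = (1/105) / (1/15) = 1/7.

1/7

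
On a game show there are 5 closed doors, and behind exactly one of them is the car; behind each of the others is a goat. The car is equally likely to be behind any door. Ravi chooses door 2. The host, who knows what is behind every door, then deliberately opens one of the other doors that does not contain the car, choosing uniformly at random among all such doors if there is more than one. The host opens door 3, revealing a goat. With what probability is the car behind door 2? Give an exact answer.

Consider each possible location of the car in turn.
If it is behind any of doors 1, 4, and 5 (prior 1/5 each): the host has 3 equally likely choices, so probability 1/3; weight (1/5)·(1/3) = 1/15 each.
If it is behind door 2 (prior 1/5): the host has 4 equally likely choices, so probability 1/4; weight (1/5)·(1/4) = 1/20.
If it is behind door 3 (prior 1/5): the host opened door 3, so this case is ruled out; weight (1/5)·0 = 0.
The weights sum to 1/4.
So P(the car behind door 2 | the host opened door 3) = (1/20) / (1/4) = 1/5.

1/5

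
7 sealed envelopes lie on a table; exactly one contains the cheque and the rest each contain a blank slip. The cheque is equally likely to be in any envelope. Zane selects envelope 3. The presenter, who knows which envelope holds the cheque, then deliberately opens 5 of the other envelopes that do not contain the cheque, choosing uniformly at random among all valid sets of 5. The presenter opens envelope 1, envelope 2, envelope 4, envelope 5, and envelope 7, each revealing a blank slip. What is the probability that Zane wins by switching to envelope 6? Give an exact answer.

Condition on the true location of the cheque.
If it is in any of envelopes 1, 2, 4, 5, and 7 (prior 1/7 each): that envelope was opened and seen not to hold the prize — ruled out; weight (1/7)·0 = 0 each.
If it is in envelope 3 (prior 1/7): the presenter has 6 equally likely choices, so probability 1/6; weight (1/7)·(1/6) = 1/42.
If it is in envelope 6 (prior 1/7): the presenter has no choice, probability 1; weight (1/7)·1 = 1/7.
The weights sum to 1/6.
So P(the cheque in envelope 6 | the presenter opened envelope 1, envelope 2, envelope 4, envelope 5, and envelope 7) = (1/7) / (1/6) = 6/7.

6/7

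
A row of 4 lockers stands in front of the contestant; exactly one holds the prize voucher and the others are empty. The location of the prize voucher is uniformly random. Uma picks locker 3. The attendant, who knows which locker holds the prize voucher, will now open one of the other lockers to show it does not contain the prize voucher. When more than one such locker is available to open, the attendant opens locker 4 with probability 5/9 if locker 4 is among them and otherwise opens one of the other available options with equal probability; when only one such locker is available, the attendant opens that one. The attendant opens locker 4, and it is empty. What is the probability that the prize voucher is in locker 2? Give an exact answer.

Condition on the true location of the prize voucher.
If it is in any of lockers 1, 2, and 3 (prior 1/4 each): locker 4 is available, opened with probability 5/9; weight (1/4)·(5/9) = 5/36 each.
If it is in locker 4 (prior 1/4): the attendant opened locker 4, so this case is ruled out; weight (1/4)·0 = 0.
The weights sum to 5/12.
So P(the prize voucher in locker 2 | the attendant opened locker 4) = (5/36) / (5/12) = 1/3.

1/3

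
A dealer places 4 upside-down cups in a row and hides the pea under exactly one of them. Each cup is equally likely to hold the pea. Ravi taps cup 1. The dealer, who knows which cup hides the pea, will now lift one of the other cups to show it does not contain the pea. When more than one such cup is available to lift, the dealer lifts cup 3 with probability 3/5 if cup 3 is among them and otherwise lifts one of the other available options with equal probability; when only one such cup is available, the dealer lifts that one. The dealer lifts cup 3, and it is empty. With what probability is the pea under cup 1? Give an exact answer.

Condition on the true location of the pea.
If it is under any of cups 1, 2, and 4 (prior 1/4 each): cup 3 is available, opened with probability 3/5; weight (1/4)·(3/5) = 3/20 each.
If it is under cup 3 (prior 1/4): the dealer opened cup 3, so this case is ruled out; weight (1/4)·0 = 0.
The weights sum to 9/20.
So P(the pea under cup 1 | the dealer opened cup 3) = (3/20) / (9/20) = 1/3.

1/3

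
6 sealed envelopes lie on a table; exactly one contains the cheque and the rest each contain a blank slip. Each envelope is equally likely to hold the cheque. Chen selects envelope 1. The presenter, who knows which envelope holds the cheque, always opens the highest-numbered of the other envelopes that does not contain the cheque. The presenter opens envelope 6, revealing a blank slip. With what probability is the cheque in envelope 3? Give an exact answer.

1/5

Condition on the true location of the cheque.
If it is in any of envelopes 1, 2, 3, 4, and 5 (prior 1/6 each): envelope 6 is the highest-numbered option available, probability 1; weight (1/6)·1 = 1/6 each.
If it is in envelope 6 (prior 1/6): the presenter opened envelope 6, so this case is ruled out; weight (1/6)·0 = 0.
The weights sum to 5/6.
So P(the cheque in envelope 3 | the presenter opened envelope 6) = (1/6) / (5/6) = 1/5.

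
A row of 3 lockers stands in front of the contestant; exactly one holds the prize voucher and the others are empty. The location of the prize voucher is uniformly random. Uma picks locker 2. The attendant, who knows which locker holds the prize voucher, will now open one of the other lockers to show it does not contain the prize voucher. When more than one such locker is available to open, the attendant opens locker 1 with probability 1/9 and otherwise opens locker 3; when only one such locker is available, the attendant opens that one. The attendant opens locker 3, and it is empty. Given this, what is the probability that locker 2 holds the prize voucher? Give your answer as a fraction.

8/17

Condition on the true location of the prize voucher.
If it is in locker 1 (prior 1/3): only locker 3 is available, probability 1; weight (1/3)·1 = 1/3.
If it is in locker 2 (prior 1/3): locker 1 is available but not opened, probability 8/9; weight (1/3)·(8/9) = 8/27.
If it is in locker 3 (prior 1/3): the attendant opened locker 3, so this case is ruled out; weight (1/3)·0 = 0.
The weights sum to 17/27.
So P(the prize voucher in locker 2 | the attendant opened locker 3) = (8/27) / (17/27) = 8/17.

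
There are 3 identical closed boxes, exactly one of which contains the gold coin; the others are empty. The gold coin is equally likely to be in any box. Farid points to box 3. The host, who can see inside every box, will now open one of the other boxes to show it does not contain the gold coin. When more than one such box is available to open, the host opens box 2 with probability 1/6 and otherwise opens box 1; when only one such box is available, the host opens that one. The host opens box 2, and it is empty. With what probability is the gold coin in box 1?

Condition on the true location of the gold coin.
If it is in box 1 (prior 1/3): only box 2 is available, probability 1; weight (1/3)·1 = 1/3.
If it is in box 2 (prior 1/3): the host opened box 2, so this case is ruled out; weight (1/3)·0 = 0.
If it is in box 3 (prior 1/3): box 2 is available, opened with probability 1/6; weight (1/3)·(1/6) = 1/18.
The weights sum to 7/18.
So P(the gold coin in box 1 | the host opened box 2) = (1/3) / (7/18) = 6/7.

6/7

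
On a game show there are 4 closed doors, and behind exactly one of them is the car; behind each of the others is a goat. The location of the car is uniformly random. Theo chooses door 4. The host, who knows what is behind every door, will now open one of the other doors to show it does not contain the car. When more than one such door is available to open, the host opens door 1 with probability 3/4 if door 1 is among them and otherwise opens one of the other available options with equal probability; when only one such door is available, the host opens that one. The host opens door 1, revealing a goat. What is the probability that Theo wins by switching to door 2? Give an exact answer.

Condition on the true location of the car.
If it is behind door 1 (prior 1/4): the host opened door 1, so this case is ruled out; weight (1/4)·0 = 0.
If it is behind any of doors 2, 3, and 4 (prior 1/4 each): door 1 is available, opened with probability 3/4; weight (1/4)·(3/4) = 3/16 each.
The weights sum to 9/16.
So P(the car behind door 2 | the host opened door 1) = (3/16) / (9/16) = 1/3.

1/3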